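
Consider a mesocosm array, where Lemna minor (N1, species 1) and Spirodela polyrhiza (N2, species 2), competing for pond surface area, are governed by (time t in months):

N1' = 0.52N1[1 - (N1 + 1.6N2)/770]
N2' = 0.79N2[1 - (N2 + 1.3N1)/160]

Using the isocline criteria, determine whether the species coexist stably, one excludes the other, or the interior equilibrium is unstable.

Compare the nullcline intercepts: K1/α12 = 770/1.6 = 481 > K2 = 160; K2/α21 = 160/1.3 = 123 < K1 = 770.
Since the inequalities point opposite ways, species 1 can invade but species 2 cannot.

species 1 excludes species 2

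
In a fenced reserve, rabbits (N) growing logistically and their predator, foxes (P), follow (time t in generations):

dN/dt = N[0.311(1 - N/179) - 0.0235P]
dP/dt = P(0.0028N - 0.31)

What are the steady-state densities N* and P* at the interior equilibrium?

From dP/dt = 0 with P > 0: 0.0028N* = 0.31, so N* = 111.
Substitute into dN/dt = 0: 0.311(1 - 111/179) = 0.0235P*.
The bracket is 0.381, giving P* = 0.119/0.0235 = 5.05.

N* ≈ 111, P* ≈ 5.05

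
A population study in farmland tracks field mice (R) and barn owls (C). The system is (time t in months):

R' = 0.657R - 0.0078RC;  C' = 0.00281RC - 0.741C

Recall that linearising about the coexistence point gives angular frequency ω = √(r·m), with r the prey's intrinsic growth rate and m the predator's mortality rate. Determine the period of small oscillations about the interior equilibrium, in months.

T ≈ 9.01 months

Here r = 0.657 and m = 0.741, so r·m = 0.487.
ω = √0.487 = 0.698 per month, hence T = 2π/ω ≈ 9.01 months.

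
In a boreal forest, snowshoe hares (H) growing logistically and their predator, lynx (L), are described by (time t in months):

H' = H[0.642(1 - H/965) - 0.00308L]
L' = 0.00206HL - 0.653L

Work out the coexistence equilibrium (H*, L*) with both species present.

From dL/dt = 0 with L > 0: 0.00206H* = 0.653, so H* = 317.
Substitute into dH/dt = 0: 0.642(1 - 317/965) = 0.00308L*.
The bracket is 0.672, giving L* = 0.431/0.00308 = 140.

H* ≈ 317, L* ≈ 140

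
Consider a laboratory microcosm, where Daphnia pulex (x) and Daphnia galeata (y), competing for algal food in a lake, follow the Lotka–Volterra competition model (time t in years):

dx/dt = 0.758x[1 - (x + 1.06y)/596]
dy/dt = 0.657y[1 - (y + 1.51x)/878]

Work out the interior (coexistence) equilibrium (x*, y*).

Setting both brackets to zero gives the nullclines x + 1.06y = 596 and 1.51x + y = 878.
Substituting y = 878 - 1.51x into the first: x(1 - 1.06·1.51) = 596 - 1.06·878.
So x* = -335/-0.601 = 557, and then y* = 878 - 1.51·557 = 36.6.

x* ≈ 557, y* ≈ 36.6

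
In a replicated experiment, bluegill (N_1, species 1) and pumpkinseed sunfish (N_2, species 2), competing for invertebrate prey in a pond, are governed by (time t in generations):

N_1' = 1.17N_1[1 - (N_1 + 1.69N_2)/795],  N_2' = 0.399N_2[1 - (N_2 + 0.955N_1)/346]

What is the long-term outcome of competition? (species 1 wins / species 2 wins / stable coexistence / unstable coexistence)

species 1 excludes species 2

Compare the nullcline intercepts: K1/α12 = 795/1.69 = 470 > K2 = 346; K2/α21 = 346/0.955 = 362 < K1 = 795.
Since the inequalities point opposite ways, species 1 can invade but species 2 cannot.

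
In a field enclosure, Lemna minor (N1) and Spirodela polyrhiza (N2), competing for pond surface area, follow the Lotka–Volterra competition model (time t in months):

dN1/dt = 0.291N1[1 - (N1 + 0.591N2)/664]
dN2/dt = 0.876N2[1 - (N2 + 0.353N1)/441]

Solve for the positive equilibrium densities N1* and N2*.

N1* ≈ 510, N2* ≈ 261

Setting both brackets to zero gives the nullclines N1 + 0.591N2 = 664 and 0.353N1 + N2 = 441.
Substituting N2 = 441 - 0.353N1 into the first: N1(1 - 0.591·0.353) = 664 - 0.591·441.
So N1* = 403/0.791 = 510, and then N2* = 441 - 0.353·510 = 261.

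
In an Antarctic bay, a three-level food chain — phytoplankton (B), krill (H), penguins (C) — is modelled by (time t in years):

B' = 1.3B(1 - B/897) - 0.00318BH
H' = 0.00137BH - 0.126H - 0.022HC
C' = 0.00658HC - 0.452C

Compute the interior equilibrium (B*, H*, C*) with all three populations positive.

From dC/dt = 0: 0.00658H* = 0.452, so H* = 68.7.
From dB/dt = 0: 1.3(1 - B*/897) = 0.00318·68.7, giving B* = 897·(1 - 0.168) = 746.
From dH/dt = 0: 0.00137·746 - 0.126 = 0.022C*, so C* = 0.896/0.022 = 40.7.

B* ≈ 746, H* ≈ 68.7, C* ≈ 40.7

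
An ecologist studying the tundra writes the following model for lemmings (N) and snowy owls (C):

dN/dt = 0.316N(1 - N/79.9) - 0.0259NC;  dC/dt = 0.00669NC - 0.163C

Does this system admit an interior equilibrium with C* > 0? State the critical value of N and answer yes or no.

Threshold N = 24.4; K > 24.4, so yes, the predator persists.

The predator equation gives dC/dt > 0 only when N > 0.163/0.00669 = 24.4.
Without the predator, N → K = 79.9. Since 79.9 > 24.4, the predator can invade and persist.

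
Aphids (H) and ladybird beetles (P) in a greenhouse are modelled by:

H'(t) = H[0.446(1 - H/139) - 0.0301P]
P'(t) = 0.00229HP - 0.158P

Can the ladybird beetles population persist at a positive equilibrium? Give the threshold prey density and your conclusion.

Threshold H = 69; K > 69, so yes, the predator persists.

The predator equation gives dP/dt > 0 only when H > 0.158/0.00229 = 69.
Without the predator, H → K = 139. Since 139 > 69, the predator can invade and persist.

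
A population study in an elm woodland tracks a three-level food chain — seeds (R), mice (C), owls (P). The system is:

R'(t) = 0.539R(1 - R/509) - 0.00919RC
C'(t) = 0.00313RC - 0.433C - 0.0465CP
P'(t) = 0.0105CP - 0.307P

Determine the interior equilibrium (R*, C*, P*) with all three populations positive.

R* ≈ 255, C* ≈ 29.2, P* ≈ 7.87

From dP/dt = 0: 0.0105C* = 0.307, so C* = 29.2.
From dR/dt = 0: 0.539(1 - R*/509) = 0.00919·29.2, giving R* = 509·(1 - 0.499) = 255.
From dC/dt = 0: 0.00313·255 - 0.433 = 0.0465P*, so P* = 0.366/0.0465 = 7.87.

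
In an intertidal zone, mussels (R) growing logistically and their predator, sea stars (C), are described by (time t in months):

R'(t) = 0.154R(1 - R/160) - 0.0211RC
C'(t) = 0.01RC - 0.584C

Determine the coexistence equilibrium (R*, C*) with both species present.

From dC/dt = 0 with C > 0: 0.01R* = 0.584, so R* = 58.4.
Substitute into dR/dt = 0: 0.154(1 - 58.4/160) = 0.0211C*.
The bracket is 0.635, giving C* = 0.0978/0.0211 = 4.63.

R* ≈ 58.4, C* ≈ 4.63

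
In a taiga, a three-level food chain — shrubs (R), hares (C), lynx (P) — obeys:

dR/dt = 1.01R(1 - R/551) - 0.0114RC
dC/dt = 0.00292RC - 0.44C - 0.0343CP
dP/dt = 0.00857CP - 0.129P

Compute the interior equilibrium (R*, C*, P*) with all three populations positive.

From dP/dt = 0: 0.00857C* = 0.129, so C* = 15.1.
From dR/dt = 0: 1.01(1 - R*/551) = 0.0114·15.1, giving R* = 551·(1 - 0.17) = 457.
From dC/dt = 0: 0.00292·457 - 0.44 = 0.0343P*, so P* = 0.896/0.0343 = 26.1.

R* ≈ 457, C* ≈ 15.1, P* ≈ 26.1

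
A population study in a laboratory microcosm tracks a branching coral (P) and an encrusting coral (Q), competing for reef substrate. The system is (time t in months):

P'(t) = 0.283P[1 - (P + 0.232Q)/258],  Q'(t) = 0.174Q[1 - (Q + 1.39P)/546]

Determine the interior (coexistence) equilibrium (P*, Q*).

P* ≈ 194, Q* ≈ 277

Setting both brackets to zero gives the nullclines P + 0.232Q = 258 and 1.39P + Q = 546.
Substituting Q = 546 - 1.39P into the first: P(1 - 0.232·1.39) = 258 - 0.232·546.
So P* = 131/0.678 = 194, and then Q* = 546 - 1.39·194 = 277.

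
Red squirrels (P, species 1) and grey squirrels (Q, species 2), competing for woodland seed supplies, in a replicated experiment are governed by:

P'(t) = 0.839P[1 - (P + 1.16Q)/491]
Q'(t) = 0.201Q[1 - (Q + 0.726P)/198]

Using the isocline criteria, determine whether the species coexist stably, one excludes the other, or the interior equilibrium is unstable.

species 1 excludes species 2

Compare the nullcline intercepts: K1/α12 = 491/1.16 = 423 > K2 = 198; K2/α21 = 198/0.726 = 273 < K1 = 491.
Since the inequalities point opposite ways, species 1 can invade but species 2 cannot.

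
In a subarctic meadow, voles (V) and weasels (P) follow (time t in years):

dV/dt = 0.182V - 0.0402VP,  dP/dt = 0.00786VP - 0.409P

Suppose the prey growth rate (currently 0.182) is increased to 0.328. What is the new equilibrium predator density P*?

At the interior fixed point, setting dV/dt = 0 with V > 0 fixes P* = (prey growth rate)/(VP coefficient) — independent of the other coefficients.
With the change, P* = 0.328/0.0402 = 8.16; it rises from 4.53.

P* ≈ 8.16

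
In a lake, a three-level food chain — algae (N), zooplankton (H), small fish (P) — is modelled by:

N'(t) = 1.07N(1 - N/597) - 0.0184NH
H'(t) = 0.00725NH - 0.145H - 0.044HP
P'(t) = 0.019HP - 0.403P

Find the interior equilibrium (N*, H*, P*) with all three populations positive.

From dP/dt = 0: 0.019H* = 0.403, so H* = 21.2.
From dN/dt = 0: 1.07(1 - N*/597) = 0.0184·21.2, giving N* = 597·(1 - 0.365) = 379.
From dH/dt = 0: 0.00725·379 - 0.145 = 0.044P*, so P* = 2.6/0.044 = 59.2.

N* ≈ 379, H* ≈ 21.2, P* ≈ 59.2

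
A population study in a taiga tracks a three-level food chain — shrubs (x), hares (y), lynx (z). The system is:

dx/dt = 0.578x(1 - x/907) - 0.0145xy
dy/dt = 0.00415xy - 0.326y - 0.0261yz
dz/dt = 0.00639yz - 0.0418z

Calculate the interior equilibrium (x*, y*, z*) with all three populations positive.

From dz/dt = 0: 0.00639y* = 0.0418, so y* = 6.54.
From dx/dt = 0: 0.578(1 - x*/907) = 0.0145·6.54, giving x* = 907·(1 - 0.164) = 758.
From dy/dt = 0: 0.00415·758 - 0.326 = 0.0261z*, so z* = 2.82/0.0261 = 108.

x* ≈ 758, y* ≈ 6.54, z* ≈ 108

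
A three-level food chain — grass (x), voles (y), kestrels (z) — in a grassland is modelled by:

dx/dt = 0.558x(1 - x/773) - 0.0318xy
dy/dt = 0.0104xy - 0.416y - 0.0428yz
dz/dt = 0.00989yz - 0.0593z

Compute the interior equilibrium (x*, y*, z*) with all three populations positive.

From dz/dt = 0: 0.00989y* = 0.0593, so y* = 6.
From dx/dt = 0: 0.558(1 - x*/773) = 0.0318·6, giving x* = 773·(1 - 0.342) = 509.
From dy/dt = 0: 0.0104·509 - 0.416 = 0.0428z*, so z* = 4.88/0.0428 = 114.

x* ≈ 509, y* ≈ 6, z* ≈ 114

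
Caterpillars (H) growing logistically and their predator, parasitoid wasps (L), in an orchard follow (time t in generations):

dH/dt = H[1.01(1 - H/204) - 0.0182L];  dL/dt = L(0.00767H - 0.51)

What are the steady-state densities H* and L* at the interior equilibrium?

From dL/dt = 0 with L > 0: 0.00767H* = 0.51, so H* = 66.5.
Substitute into dH/dt = 0: 1.01(1 - 66.5/204) = 0.0182L*.
The bracket is 0.674, giving L* = 0.681/0.0182 = 37.4.

H* ≈ 66.5, L* ≈ 37.4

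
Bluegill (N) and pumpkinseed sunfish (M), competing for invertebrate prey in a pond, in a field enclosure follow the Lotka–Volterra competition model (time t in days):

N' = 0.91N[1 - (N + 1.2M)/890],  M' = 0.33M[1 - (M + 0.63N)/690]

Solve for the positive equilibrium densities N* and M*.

Setting both brackets to zero gives the nullclines N + 1.2M = 890 and 0.63N + M = 690.
Substituting M = 690 - 0.63N into the first: N(1 - 1.2·0.63) = 890 - 1.2·690.
So N* = 62/0.244 = 254, and then M* = 690 - 0.63·254 = 530.

N* ≈ 254, M* ≈ 530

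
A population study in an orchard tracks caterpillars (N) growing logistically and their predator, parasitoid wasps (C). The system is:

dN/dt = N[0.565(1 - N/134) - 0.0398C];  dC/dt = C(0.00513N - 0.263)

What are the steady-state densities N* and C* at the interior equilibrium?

From dC/dt = 0 with C > 0: 0.00513N* = 0.263, so N* = 51.3.
Substitute into dN/dt = 0: 0.565(1 - 51.3/134) = 0.0398C*.
The bracket is 0.617, giving C* = 0.349/0.0398 = 8.76.

N* ≈ 51.3, C* ≈ 8.76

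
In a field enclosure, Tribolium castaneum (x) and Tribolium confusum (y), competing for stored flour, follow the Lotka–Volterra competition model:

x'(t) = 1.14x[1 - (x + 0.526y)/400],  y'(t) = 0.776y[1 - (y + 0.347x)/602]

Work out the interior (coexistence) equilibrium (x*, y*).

x* ≈ 102, y* ≈ 567

Setting both brackets to zero gives the nullclines x + 0.526y = 400 and 0.347x + y = 602.
Substituting y = 602 - 0.347x into the first: x(1 - 0.526·0.347) = 400 - 0.526·602.
So x* = 83.3/0.817 = 102, and then y* = 602 - 0.347·102 = 567.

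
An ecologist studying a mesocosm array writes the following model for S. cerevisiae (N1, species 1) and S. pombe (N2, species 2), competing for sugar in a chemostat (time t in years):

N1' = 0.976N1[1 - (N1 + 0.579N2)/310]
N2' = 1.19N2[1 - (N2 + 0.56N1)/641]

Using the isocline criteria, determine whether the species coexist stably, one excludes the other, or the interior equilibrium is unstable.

species 2 excludes species 1

Compare the nullcline intercepts: K1/α12 = 310/0.579 = 535 < K2 = 641; K2/α21 = 641/0.56 = 1140 > K1 = 310.
Since the inequalities point opposite ways, species 2 can invade but species 1 cannot.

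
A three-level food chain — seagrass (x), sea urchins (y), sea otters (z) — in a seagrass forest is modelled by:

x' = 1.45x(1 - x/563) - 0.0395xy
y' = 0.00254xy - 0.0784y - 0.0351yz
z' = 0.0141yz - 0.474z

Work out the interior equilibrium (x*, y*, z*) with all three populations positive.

x* ≈ 47.4, y* ≈ 33.6, z* ≈ 1.2

From dz/dt = 0: 0.0141y* = 0.474, so y* = 33.6.
From dx/dt = 0: 1.45(1 - x*/563) = 0.0395·33.6, giving x* = 563·(1 - 0.916) = 47.4.
From dy/dt = 0: 0.00254·47.4 - 0.0784 = 0.0351z*, so z* = 0.042/0.0351 = 1.2.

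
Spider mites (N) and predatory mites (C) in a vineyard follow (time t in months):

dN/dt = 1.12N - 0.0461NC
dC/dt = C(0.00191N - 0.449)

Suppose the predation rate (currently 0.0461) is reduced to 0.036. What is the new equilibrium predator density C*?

At the interior fixed point, setting dN/dt = 0 with N > 0 fixes C* = (prey growth rate)/(NC coefficient) — independent of the other coefficients.
With the change, C* = 1.12/0.036 = 31.1; it rises from 24.3.

C* ≈ 31.1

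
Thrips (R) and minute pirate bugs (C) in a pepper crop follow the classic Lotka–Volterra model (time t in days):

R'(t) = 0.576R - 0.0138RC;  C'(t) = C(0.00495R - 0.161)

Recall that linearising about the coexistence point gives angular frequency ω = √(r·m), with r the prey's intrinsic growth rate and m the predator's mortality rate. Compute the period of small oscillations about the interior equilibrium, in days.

Here r = 0.576 and m = 0.161, so r·m = 0.0927.
ω = √0.0927 = 0.305 per day, hence T = 2π/ω ≈ 20.6 days.

T ≈ 20.6 days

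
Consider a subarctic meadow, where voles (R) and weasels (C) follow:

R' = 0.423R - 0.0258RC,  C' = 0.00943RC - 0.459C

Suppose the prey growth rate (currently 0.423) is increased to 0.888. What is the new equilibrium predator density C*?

C* ≈ 34.4

At the interior fixed point, setting dR/dt = 0 with R > 0 fixes C* = (prey growth rate)/(RC coefficient) — independent of the other coefficients.
With the change, C* = 0.888/0.0258 = 34.4; it rises from 16.4.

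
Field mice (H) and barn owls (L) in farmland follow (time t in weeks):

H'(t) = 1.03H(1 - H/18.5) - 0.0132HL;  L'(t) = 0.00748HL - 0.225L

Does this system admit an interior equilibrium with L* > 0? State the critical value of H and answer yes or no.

The predator equation gives dL/dt > 0 only when H > 0.225/0.00748 = 30.1.
Without the predator, H → K = 18.5. Since 18.5 < 30.1, the predator cannot invade.

Threshold H = 30.1; K < 30.1, so no, the predator goes extinct.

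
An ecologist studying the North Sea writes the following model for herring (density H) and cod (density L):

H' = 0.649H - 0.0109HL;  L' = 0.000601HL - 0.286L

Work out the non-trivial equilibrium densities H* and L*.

H* ≈ 476, L* ≈ 59.5

Set dL/dt = 0 with L > 0: 0.000601H - 0.286 = 0, so H* = 0.286/0.000601 = 476.
Set dH/dt = 0 with H > 0: 0.649 - 0.0109L = 0, so L* = 0.649/0.0109 = 59.5.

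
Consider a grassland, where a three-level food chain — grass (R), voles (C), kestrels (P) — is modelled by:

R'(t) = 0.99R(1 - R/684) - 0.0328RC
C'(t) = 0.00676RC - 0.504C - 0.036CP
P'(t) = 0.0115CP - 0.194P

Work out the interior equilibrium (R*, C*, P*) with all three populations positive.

R* ≈ 302, C* ≈ 16.9, P* ≈ 42.7

From dP/dt = 0: 0.0115C* = 0.194, so C* = 16.9.
From dR/dt = 0: 0.99(1 - R*/684) = 0.0328·16.9, giving R* = 684·(1 - 0.559) = 302.
From dC/dt = 0: 0.00676·302 - 0.504 = 0.036P*, so P* = 1.54/0.036 = 42.7.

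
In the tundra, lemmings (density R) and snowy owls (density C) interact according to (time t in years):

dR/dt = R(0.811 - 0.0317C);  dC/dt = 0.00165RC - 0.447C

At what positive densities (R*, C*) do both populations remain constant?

Set dC/dt = 0 with C > 0: 0.00165R - 0.447 = 0, so R* = 0.447/0.00165 = 271.
Set dR/dt = 0 with R > 0: 0.811 - 0.0317C = 0, so C* = 0.811/0.0317 = 25.6.

R* ≈ 271, C* ≈ 25.6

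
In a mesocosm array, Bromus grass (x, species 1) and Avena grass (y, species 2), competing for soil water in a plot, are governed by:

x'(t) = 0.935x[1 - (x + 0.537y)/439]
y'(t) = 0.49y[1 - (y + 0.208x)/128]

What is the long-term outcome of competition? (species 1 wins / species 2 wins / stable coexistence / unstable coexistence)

stable coexistence

Compare the nullcline intercepts: K1/α12 = 439/0.537 = 818 > K2 = 128; K2/α21 = 128/0.208 = 615 > K1 = 439.
Since both inequalities hold, each species can invade when rare, so the interior equilibrium is stable.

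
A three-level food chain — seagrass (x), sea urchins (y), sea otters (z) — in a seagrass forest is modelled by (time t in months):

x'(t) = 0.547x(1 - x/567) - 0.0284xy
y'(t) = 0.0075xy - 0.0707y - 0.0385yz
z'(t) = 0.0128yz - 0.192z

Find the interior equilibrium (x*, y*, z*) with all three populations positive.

x* ≈ 125, y* ≈ 15, z* ≈ 22.6

From dz/dt = 0: 0.0128y* = 0.192, so y* = 15.
From dx/dt = 0: 0.547(1 - x*/567) = 0.0284·15, giving x* = 567·(1 - 0.779) = 125.
From dy/dt = 0: 0.0075·125 - 0.0707 = 0.0385z*, so z* = 0.87/0.0385 = 22.6.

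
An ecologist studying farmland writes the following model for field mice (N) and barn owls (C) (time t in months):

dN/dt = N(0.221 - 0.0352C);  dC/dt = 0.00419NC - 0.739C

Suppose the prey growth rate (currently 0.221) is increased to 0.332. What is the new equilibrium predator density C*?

C* ≈ 9.43

At the interior fixed point, setting dN/dt = 0 with N > 0 fixes C* = (prey growth rate)/(NC coefficient) — independent of the other coefficients.
With the change, C* = 0.332/0.0352 = 9.43; it rises from 6.28.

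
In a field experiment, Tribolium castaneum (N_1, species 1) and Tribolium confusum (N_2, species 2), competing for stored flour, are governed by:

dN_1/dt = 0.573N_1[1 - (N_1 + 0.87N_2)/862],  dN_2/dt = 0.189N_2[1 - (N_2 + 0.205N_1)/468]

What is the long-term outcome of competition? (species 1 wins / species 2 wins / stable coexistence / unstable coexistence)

stable coexistence

Compare the nullcline intercepts: K1/α12 = 862/0.87 = 991 > K2 = 468; K2/α21 = 468/0.205 = 2280 > K1 = 862.
Since both inequalities hold, each species can invade when rare, so the interior equilibrium is stable.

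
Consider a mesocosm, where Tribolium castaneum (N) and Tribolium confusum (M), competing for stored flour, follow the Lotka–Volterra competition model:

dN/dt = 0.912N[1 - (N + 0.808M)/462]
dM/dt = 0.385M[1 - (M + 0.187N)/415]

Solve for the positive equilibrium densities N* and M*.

N* ≈ 149, M* ≈ 387

Setting both brackets to zero gives the nullclines N + 0.808M = 462 and 0.187N + M = 415.
Substituting M = 415 - 0.187N into the first: N(1 - 0.808·0.187) = 462 - 0.808·415.
So N* = 127/0.849 = 149, and then M* = 415 - 0.187·149 = 387.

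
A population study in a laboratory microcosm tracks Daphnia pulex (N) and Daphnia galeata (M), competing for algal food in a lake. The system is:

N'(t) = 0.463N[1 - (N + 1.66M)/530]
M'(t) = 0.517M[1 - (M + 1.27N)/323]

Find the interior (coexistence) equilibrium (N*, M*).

N* ≈ 5.58, M* ≈ 316

Setting both brackets to zero gives the nullclines N + 1.66M = 530 and 1.27N + M = 323.
Substituting M = 323 - 1.27N into the first: N(1 - 1.66·1.27) = 530 - 1.66·323.
So N* = -6.18/-1.11 = 5.58, and then M* = 323 - 1.27·5.58 = 316.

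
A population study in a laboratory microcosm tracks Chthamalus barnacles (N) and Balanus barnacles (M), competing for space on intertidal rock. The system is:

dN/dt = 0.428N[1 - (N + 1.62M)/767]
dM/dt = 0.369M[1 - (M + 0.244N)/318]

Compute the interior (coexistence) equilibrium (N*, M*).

N* ≈ 416, M* ≈ 216

Setting both brackets to zero gives the nullclines N + 1.62M = 767 and 0.244N + M = 318.
Substituting M = 318 - 0.244N into the first: N(1 - 1.62·0.244) = 767 - 1.62·318.
So N* = 252/0.605 = 416, and then M* = 318 - 0.244·416 = 216.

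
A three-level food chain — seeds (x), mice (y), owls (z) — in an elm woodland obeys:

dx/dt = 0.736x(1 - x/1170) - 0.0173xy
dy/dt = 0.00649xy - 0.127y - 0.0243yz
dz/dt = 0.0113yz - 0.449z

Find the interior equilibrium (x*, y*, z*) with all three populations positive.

From dz/dt = 0: 0.0113y* = 0.449, so y* = 39.7.
From dx/dt = 0: 0.736(1 - x*/1170) = 0.0173·39.7, giving x* = 1170·(1 - 0.934) = 77.2.
From dy/dt = 0: 0.00649·77.2 - 0.127 = 0.0243z*, so z* = 0.374/0.0243 = 15.4.

x* ≈ 77.2, y* ≈ 39.7, z* ≈ 15.4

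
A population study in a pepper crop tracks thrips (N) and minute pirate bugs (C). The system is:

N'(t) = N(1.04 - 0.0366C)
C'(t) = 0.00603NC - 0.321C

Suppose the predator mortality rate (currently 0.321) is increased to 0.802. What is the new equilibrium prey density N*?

N* ≈ 133

At the interior fixed point, setting dC/dt = 0 with C > 0 fixes N* = (predator death rate)/(NC coefficient) — independent of the other coefficients.
With the change, N* = 0.802/0.00603 = 133; it rises from 53.2.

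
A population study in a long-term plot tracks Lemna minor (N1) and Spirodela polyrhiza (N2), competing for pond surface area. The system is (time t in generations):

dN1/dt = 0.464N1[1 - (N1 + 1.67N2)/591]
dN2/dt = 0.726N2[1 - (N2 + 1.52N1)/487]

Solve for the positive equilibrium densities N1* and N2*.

Setting both brackets to zero gives the nullclines N1 + 1.67N2 = 591 and 1.52N1 + N2 = 487.
Substituting N2 = 487 - 1.52N1 into the first: N1(1 - 1.67·1.52) = 591 - 1.67·487.
So N1* = -222/-1.54 = 144, and then N2* = 487 - 1.52·144 = 267.

N1* ≈ 144, N2* ≈ 267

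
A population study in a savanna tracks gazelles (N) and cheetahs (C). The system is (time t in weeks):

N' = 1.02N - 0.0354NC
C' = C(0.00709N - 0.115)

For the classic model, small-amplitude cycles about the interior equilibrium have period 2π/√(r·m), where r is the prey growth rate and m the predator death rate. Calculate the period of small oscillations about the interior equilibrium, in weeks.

Here r = 1.02 and m = 0.115, so r·m = 0.117.
ω = √0.117 = 0.342 per week, hence T = 2π/ω ≈ 18.3 weeks.

T ≈ 18.3 weeks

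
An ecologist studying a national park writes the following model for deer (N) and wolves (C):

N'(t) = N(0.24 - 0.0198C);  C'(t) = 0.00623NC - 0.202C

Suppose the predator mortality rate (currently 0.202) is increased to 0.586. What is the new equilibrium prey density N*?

At the interior fixed point, setting dC/dt = 0 with C > 0 fixes N* = (predator death rate)/(NC coefficient) — independent of the other coefficients.
With the change, N* = 0.586/0.00623 = 94.1; it rises from 32.4.

N* ≈ 94.1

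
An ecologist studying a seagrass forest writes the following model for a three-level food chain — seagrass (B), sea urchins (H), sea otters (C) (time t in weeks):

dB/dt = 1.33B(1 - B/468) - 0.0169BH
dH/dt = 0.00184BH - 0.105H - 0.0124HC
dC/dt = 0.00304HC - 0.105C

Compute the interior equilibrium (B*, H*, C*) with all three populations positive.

B* ≈ 263, H* ≈ 34.5, C* ≈ 30.5

From dC/dt = 0: 0.00304H* = 0.105, so H* = 34.5.
From dB/dt = 0: 1.33(1 - B*/468) = 0.0169·34.5, giving B* = 468·(1 - 0.439) = 263.
From dH/dt = 0: 0.00184·263 - 0.105 = 0.0124C*, so C* = 0.378/0.0124 = 30.5.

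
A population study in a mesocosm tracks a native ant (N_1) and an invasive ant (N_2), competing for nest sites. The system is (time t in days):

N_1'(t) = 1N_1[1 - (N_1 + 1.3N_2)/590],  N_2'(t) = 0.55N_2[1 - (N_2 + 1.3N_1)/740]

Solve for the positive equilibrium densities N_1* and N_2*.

Setting both brackets to zero gives the nullclines N_1 + 1.3N_2 = 590 and 1.3N_1 + N_2 = 740.
Substituting N_2 = 740 - 1.3N_1 into the first: N_1(1 - 1.3·1.3) = 590 - 1.3·740.
So N_1* = -372/-0.69 = 539, and then N_2* = 740 - 1.3·539 = 39.1.

N_1* ≈ 539, N_2* ≈ 39.1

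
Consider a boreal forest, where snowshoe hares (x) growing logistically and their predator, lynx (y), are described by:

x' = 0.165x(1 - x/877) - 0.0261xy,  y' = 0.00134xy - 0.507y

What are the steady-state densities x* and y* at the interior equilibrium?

From dy/dt = 0 with y > 0: 0.00134x* = 0.507, so x* = 378.
Substitute into dx/dt = 0: 0.165(1 - 378/877) = 0.0261y*.
The bracket is 0.569, giving y* = 0.0938/0.0261 = 3.59.

x* ≈ 378, y* ≈ 3.59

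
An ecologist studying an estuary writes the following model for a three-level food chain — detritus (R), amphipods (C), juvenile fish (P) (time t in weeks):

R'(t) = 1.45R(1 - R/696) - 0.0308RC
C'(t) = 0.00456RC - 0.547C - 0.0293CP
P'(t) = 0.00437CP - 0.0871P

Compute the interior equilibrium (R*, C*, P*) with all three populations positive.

R* ≈ 401, C* ≈ 19.9, P* ≈ 43.8

From dP/dt = 0: 0.00437C* = 0.0871, so C* = 19.9.
From dR/dt = 0: 1.45(1 - R*/696) = 0.0308·19.9, giving R* = 696·(1 - 0.423) = 401.
From dC/dt = 0: 0.00456·401 - 0.547 = 0.0293P*, so P* = 1.28/0.0293 = 43.8.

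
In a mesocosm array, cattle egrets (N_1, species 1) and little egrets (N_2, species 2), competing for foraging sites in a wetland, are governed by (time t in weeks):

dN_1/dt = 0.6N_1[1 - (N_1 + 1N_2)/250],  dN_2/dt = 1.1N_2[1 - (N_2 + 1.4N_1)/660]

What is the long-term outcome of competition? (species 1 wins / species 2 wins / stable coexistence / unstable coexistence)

species 2 excludes species 1

Compare the nullcline intercepts: K1/α12 = 250/1 = 250 < K2 = 660; K2/α21 = 660/1.4 = 471 > K1 = 250.
Since the inequalities point opposite ways, species 2 can invade but species 1 cannot.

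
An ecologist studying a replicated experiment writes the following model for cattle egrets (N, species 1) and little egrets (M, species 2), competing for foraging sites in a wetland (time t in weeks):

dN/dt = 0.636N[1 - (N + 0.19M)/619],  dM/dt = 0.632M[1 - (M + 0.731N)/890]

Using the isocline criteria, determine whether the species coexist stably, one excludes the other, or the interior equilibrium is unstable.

stable coexistence

Compare the nullcline intercepts: K1/α12 = 619/0.19 = 3260 > K2 = 890; K2/α21 = 890/0.731 = 1220 > K1 = 619.
Since both inequalities hold, each species can invade when rare, so the interior equilibrium is stable.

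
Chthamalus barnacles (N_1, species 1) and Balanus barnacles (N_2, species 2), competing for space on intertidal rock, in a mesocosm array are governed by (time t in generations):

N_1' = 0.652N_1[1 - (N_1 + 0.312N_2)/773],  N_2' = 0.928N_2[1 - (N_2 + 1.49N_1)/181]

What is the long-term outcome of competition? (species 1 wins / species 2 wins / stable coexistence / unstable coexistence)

Compare the nullcline intercepts: K1/α12 = 773/0.312 = 2480 > K2 = 181; K2/α21 = 181/1.49 = 121 < K1 = 773.
Since the inequalities point opposite ways, species 1 can invade but species 2 cannot.

species 1 excludes species 2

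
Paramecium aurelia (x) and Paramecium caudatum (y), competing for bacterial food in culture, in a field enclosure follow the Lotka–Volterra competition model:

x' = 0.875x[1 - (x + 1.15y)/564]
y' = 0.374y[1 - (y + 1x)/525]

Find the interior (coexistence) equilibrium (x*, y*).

Setting both brackets to zero gives the nullclines x + 1.15y = 564 and 1x + y = 525.
Substituting y = 525 - 1x into the first: x(1 - 1.15·1) = 564 - 1.15·525.
So x* = -39.8/-0.15 = 265, and then y* = 525 - 1·265 = 260.

x* ≈ 265, y* ≈ 260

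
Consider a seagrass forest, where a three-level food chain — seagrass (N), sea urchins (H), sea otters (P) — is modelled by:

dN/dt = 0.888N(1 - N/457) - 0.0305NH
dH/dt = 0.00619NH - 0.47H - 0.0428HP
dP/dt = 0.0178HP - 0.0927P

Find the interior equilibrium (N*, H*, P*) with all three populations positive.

N* ≈ 375, H* ≈ 5.21, P* ≈ 43.3

From dP/dt = 0: 0.0178H* = 0.0927, so H* = 5.21.
From dN/dt = 0: 0.888(1 - N*/457) = 0.0305·5.21, giving N* = 457·(1 - 0.179) = 375.
From dH/dt = 0: 0.00619·375 - 0.47 = 0.0428P*, so P* = 1.85/0.0428 = 43.3.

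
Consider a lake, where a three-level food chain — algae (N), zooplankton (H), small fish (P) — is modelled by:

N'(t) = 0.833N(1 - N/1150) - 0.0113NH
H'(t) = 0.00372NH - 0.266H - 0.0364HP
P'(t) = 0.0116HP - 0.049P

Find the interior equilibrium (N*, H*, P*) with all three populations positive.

From dP/dt = 0: 0.0116H* = 0.049, so H* = 4.22.
From dN/dt = 0: 0.833(1 - N*/1150) = 0.0113·4.22, giving N* = 1150·(1 - 0.0573) = 1080.
From dH/dt = 0: 0.00372·1080 - 0.266 = 0.0364P*, so P* = 3.77/0.0364 = 103.

N* ≈ 1080, H* ≈ 4.22, P* ≈ 103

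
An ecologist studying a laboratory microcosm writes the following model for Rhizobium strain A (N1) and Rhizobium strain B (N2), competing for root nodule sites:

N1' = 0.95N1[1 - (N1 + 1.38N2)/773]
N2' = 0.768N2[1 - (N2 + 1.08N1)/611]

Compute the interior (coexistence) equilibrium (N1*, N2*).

N1* ≈ 143, N2* ≈ 456

Setting both brackets to zero gives the nullclines N1 + 1.38N2 = 773 and 1.08N1 + N2 = 611.
Substituting N2 = 611 - 1.08N1 into the first: N1(1 - 1.38·1.08) = 773 - 1.38·611.
So N1* = -70.2/-0.49 = 143, and then N2* = 611 - 1.08·143 = 456.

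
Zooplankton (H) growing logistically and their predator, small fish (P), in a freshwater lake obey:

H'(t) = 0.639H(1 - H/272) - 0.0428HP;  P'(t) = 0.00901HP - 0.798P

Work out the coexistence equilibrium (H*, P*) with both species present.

From dP/dt = 0 with P > 0: 0.00901H* = 0.798, so H* = 88.6.
Substitute into dH/dt = 0: 0.639(1 - 88.6/272) = 0.0428P*.
The bracket is 0.674, giving P* = 0.431/0.0428 = 10.1.

H* ≈ 88.6, P* ≈ 10.1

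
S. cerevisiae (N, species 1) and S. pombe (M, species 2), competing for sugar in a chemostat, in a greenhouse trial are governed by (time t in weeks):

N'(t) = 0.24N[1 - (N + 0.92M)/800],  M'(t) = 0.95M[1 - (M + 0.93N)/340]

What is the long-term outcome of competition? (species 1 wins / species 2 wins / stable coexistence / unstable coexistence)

Compare the nullcline intercepts: K1/α12 = 800/0.92 = 870 > K2 = 340; K2/α21 = 340/0.93 = 366 < K1 = 800.
Since the inequalities point opposite ways, species 1 can invade but species 2 cannot.

species 1 excludes species 2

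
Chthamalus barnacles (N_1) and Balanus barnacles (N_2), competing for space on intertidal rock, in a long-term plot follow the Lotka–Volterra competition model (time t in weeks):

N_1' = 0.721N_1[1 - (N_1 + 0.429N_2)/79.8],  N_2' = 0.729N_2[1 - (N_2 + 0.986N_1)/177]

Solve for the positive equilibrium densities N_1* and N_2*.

N_1* ≈ 6.7, N_2* ≈ 170

Setting both brackets to zero gives the nullclines N_1 + 0.429N_2 = 79.8 and 0.986N_1 + N_2 = 177.
Substituting N_2 = 177 - 0.986N_1 into the first: N_1(1 - 0.429·0.986) = 79.8 - 0.429·177.
So N_1* = 3.87/0.577 = 6.7, and then N_2* = 177 - 0.986·6.7 = 170.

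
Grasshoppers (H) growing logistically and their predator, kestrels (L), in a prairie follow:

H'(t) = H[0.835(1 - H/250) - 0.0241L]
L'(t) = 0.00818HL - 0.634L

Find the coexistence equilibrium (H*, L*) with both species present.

From dL/dt = 0 with L > 0: 0.00818H* = 0.634, so H* = 77.5.
Substitute into dH/dt = 0: 0.835(1 - 77.5/250) = 0.0241L*.
The bracket is 0.69, giving L* = 0.576/0.0241 = 23.9.

H* ≈ 77.5, L* ≈ 23.9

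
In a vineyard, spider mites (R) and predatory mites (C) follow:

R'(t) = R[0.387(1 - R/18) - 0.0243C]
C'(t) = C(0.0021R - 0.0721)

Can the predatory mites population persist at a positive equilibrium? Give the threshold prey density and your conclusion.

Threshold R = 34.3; K < 34.3, so no, the predator goes extinct.

The predator equation gives dC/dt > 0 only when R > 0.0721/0.0021 = 34.3.
Without the predator, R → K = 18. Since 18 < 34.3, the predator cannot invade.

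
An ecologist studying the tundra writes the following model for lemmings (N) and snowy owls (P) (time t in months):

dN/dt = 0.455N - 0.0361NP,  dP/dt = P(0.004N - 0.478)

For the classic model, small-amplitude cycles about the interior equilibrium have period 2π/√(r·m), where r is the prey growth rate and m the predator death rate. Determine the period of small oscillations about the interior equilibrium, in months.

T ≈ 13.5 months

Here r = 0.455 and m = 0.478, so r·m = 0.217.
ω = √0.217 = 0.466 per month, hence T = 2π/ω ≈ 13.5 months.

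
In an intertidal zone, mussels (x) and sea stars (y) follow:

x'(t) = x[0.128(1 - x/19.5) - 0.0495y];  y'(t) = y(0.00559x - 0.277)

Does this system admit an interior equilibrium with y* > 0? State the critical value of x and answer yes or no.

Threshold x = 49.6; K < 49.6, so no, the predator goes extinct.

The predator equation gives dy/dt > 0 only when x > 0.277/0.00559 = 49.6.
Without the predator, x → K = 19.5. Since 19.5 < 49.6, the predator cannot invade.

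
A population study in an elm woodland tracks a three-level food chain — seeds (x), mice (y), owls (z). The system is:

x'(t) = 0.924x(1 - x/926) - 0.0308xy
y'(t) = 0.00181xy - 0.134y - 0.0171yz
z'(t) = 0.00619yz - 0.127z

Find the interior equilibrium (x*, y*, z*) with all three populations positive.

From dz/dt = 0: 0.00619y* = 0.127, so y* = 20.5.
From dx/dt = 0: 0.924(1 - x*/926) = 0.0308·20.5, giving x* = 926·(1 - 0.684) = 293.
From dy/dt = 0: 0.00181·293 - 0.134 = 0.0171z*, so z* = 0.396/0.0171 = 23.1.

x* ≈ 293, y* ≈ 20.5, z* ≈ 23.1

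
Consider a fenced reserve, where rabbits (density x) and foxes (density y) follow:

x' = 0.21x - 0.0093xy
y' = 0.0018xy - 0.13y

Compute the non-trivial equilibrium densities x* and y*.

x* ≈ 72.2, y* ≈ 22.6

Set dy/dt = 0 with y > 0: 0.0018x - 0.13 = 0, so x* = 0.13/0.0018 = 72.2.
Set dx/dt = 0 with x > 0: 0.21 - 0.0093y = 0, so y* = 0.21/0.0093 = 22.6.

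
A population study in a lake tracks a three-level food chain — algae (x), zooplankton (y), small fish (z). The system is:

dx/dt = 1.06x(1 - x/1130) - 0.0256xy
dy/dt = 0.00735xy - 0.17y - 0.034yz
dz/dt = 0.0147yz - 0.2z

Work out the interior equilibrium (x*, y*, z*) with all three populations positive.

x* ≈ 759, y* ≈ 13.6, z* ≈ 159

From dz/dt = 0: 0.0147y* = 0.2, so y* = 13.6.
From dx/dt = 0: 1.06(1 - x*/1130) = 0.0256·13.6, giving x* = 1130·(1 - 0.329) = 759.
From dy/dt = 0: 0.00735·759 - 0.17 = 0.034z*, so z* = 5.41/0.034 = 159.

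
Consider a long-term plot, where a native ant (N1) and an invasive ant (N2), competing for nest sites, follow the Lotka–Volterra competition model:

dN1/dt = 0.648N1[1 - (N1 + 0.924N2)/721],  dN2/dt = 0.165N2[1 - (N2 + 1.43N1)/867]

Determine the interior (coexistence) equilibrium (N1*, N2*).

Setting both brackets to zero gives the nullclines N1 + 0.924N2 = 721 and 1.43N1 + N2 = 867.
Substituting N2 = 867 - 1.43N1 into the first: N1(1 - 0.924·1.43) = 721 - 0.924·867.
So N1* = -80.1/-0.321 = 249, and then N2* = 867 - 1.43·249 = 510.

N1* ≈ 249, N2* ≈ 510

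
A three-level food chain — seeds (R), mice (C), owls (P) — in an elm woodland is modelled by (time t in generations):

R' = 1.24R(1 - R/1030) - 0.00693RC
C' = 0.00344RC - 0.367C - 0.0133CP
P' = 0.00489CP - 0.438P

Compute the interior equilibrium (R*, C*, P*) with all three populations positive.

From dP/dt = 0: 0.00489C* = 0.438, so C* = 89.6.
From dR/dt = 0: 1.24(1 - R*/1030) = 0.00693·89.6, giving R* = 1030·(1 - 0.501) = 514.
From dC/dt = 0: 0.00344·514 - 0.367 = 0.0133P*, so P* = 1.4/0.0133 = 105.

R* ≈ 514, C* ≈ 89.6, P* ≈ 105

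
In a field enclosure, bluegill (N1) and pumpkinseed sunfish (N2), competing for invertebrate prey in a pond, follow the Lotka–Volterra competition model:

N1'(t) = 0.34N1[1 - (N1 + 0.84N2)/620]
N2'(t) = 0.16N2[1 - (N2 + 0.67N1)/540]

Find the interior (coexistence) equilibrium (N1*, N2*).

N1* ≈ 381, N2* ≈ 285

Setting both brackets to zero gives the nullclines N1 + 0.84N2 = 620 and 0.67N1 + N2 = 540.
Substituting N2 = 540 - 0.67N1 into the first: N1(1 - 0.84·0.67) = 620 - 0.84·540.
So N1* = 166/0.437 = 381, and then N2* = 540 - 0.67·381 = 285.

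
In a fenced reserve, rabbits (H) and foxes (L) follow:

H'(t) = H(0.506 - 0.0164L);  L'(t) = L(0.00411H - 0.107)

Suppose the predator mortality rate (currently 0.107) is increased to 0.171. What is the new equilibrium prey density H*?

At the interior fixed point, setting dL/dt = 0 with L > 0 fixes H* = (predator death rate)/(HL coefficient) — independent of the other coefficients.
With the change, H* = 0.171/0.00411 = 41.6; it rises from 26.

H* ≈ 41.6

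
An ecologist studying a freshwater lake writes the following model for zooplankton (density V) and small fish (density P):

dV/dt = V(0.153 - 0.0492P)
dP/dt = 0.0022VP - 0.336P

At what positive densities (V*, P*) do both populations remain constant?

V* ≈ 153, P* ≈ 3.11

Set dP/dt = 0 with P > 0: 0.0022V - 0.336 = 0, so V* = 0.336/0.0022 = 153.
Set dV/dt = 0 with V > 0: 0.153 - 0.0492P = 0, so P* = 0.153/0.0492 = 3.11.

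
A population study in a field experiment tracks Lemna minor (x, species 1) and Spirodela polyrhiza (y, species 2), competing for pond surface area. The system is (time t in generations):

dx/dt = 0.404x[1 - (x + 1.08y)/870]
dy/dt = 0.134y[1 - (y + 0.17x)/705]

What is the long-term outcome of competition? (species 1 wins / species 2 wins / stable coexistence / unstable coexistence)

Compare the nullcline intercepts: K1/α12 = 870/1.08 = 806 > K2 = 705; K2/α21 = 705/0.17 = 4150 > K1 = 870.
Since both inequalities hold, each species can invade when rare, so the interior equilibrium is stable.

stable coexistence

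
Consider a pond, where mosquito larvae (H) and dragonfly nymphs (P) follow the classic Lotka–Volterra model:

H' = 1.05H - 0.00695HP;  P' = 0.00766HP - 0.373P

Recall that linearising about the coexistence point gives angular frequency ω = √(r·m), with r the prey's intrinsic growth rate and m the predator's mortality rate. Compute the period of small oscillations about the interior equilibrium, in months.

T ≈ 10 months

Here r = 1.05 and m = 0.373, so r·m = 0.392.
ω = √0.392 = 0.626 per month, hence T = 2π/ω ≈ 10 months.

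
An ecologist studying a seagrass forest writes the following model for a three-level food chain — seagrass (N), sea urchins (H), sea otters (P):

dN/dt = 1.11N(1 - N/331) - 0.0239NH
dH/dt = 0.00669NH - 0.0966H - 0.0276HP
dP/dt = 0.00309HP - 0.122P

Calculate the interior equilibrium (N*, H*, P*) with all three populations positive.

N* ≈ 49.6, H* ≈ 39.5, P* ≈ 8.53

From dP/dt = 0: 0.00309H* = 0.122, so H* = 39.5.
From dN/dt = 0: 1.11(1 - N*/331) = 0.0239·39.5, giving N* = 331·(1 - 0.85) = 49.6.
From dH/dt = 0: 0.00669·49.6 - 0.0966 = 0.0276P*, so P* = 0.235/0.0276 = 8.53.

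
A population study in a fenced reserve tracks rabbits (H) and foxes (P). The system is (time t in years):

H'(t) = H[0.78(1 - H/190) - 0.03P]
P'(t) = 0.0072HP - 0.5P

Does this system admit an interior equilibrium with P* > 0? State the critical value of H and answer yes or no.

The predator equation gives dP/dt > 0 only when H > 0.5/0.0072 = 69.4.
Without the predator, H → K = 190. Since 190 > 69.4, the predator can invade and persist.

Threshold H = 69.4; K > 69.4, so yes, the predator persists.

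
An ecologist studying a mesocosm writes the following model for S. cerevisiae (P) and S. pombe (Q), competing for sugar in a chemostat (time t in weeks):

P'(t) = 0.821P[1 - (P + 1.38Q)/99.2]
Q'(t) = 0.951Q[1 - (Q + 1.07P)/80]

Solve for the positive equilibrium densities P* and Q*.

Setting both brackets to zero gives the nullclines P + 1.38Q = 99.2 and 1.07P + Q = 80.
Substituting Q = 80 - 1.07P into the first: P(1 - 1.38·1.07) = 99.2 - 1.38·80.
So P* = -11.2/-0.477 = 23.5, and then Q* = 80 - 1.07·23.5 = 54.9.

P* ≈ 23.5, Q* ≈ 54.9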